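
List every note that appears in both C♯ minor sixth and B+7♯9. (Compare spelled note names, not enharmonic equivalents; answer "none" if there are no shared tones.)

none

C♯ minor sixth = C#, E, G#, A#.
B+7♯9 = B, D#, F##, A, C##.
Shared: none.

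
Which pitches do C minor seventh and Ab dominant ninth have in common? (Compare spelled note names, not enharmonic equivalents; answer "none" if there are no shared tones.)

C minor seventh: C E-flat G B-flat
Ab dominant ninth: A-flat C E-flat G-flat B-flat
Common to both → C, E-flat, B-flat.

C  E-flat  B-flat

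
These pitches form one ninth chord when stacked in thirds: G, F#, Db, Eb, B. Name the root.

Eb

Arranged so that each adjacent pair is a third by letter name: Eb – G – B – Db – F#.
The bottom of that stack, Eb, is the root (this is Eb dominant seventh sharp nine sharp five).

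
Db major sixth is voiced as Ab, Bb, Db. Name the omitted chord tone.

The full Db major sixth chord is Db, F, Ab, Bb.
Comparing with the voicing, the major 3rd (3rd) — F — is absent.

F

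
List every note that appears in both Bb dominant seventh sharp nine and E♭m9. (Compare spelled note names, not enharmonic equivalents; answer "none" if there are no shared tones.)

Bb, F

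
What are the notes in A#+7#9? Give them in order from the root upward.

A#  C##  E##  G#  B##

A#+7#9: dominant seventh sharp nine sharp five on A#.
Root: A#
Major 3rd (3rd): C##
Augmented 5th (5th): E##
Minor 7th (7th): G#
Augmented 9th (9th): B##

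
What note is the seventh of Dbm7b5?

Dbm7b5 is built on D♭; its 7th is a minor 7th above the root.
A seventh above D uses the letter C, and the minor 7th above D♭ is C♭.

C♭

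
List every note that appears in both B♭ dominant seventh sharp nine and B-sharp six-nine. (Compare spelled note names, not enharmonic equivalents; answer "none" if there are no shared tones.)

none

B♭ dominant seventh sharp nine = Bb, D, F, Ab, C#.
B-sharp six-nine = B#, D##, F##, G##, C##.
Shared: none.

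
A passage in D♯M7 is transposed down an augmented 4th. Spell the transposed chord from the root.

An augmented 4th down from D# is A, so the new chord is A major seventh.
A — root
C# — major 3rd
E — perfect 5th
G# — major 7th

A C# E G#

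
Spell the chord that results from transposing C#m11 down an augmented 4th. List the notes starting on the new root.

An augmented 4th down from C♯ is G, so the new chord is G minor eleventh.
- root: G
- minor 3rd: B♭
- perfect 5th: D
- minor 7th: F
- major 9th: A
- perfect 11th: C

G – B♭ – D – F – A – C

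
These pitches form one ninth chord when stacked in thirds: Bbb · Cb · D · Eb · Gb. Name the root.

Arranged so that each adjacent pair is a third by letter name: Cb – Eb – Gb – Bbb – D.
The bottom of that stack, Cb, is the root (this is Cb dominant seventh sharp nine).

Cb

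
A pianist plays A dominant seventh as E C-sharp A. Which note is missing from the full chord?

G

The full A dominant seventh chord is A, C-sharp, E, G.
Comparing with the voicing, the minor 7th (7th) — G — is absent.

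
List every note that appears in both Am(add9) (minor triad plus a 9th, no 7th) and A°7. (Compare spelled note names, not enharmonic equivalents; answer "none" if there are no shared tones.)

A, C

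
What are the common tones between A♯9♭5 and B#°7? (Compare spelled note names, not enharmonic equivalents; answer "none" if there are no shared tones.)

A♯9♭5: A# C## E G# B#
B#°7: B# D# F# A
Common to both → B#.

B#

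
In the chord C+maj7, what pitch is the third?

E

C+maj7 is built on C; its 3rd is a major 3rd above the root.
A third above C uses the letter E, and the major 3rd above C is E.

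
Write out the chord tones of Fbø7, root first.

Fb, Abb, Cbb, Ebb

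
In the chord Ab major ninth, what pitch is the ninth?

B-flat

Ab major ninth is built on A-flat; its 9th is a major 9th above the root.
A second above A uses the letter B, and the major 9th above A-flat is B-flat.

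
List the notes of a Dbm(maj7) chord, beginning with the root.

D♭  F♭  A♭  C

Dbm(maj7) is a minor-major seventh built on D♭.
- root: D♭
- minor 3rd: F♭
- perfect 5th: A♭
- major 7th: C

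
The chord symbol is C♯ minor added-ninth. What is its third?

E

C♯ minor added-ninth is built on C-sharp; its 3rd is a minor 3rd above the root.
A third above C uses the letter E, and the minor 3rd above C-sharp is E.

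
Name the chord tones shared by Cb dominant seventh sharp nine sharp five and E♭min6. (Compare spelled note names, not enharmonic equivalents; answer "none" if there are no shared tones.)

Eb

Cb dominant seventh sharp nine sharp five = Cb, Eb, G, Bbb, D.
E♭min6 = Eb, Gb, Bb, C.
Shared: Eb.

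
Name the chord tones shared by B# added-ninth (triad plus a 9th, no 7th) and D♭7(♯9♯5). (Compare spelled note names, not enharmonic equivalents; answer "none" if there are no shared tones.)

B# added-ninth: B♯ D𝄪 F𝄪 C𝄪
D♭7(♯9♯5): D♭ F A C♭ E
Common to both → none.

none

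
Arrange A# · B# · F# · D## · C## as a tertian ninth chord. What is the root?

Stacking in thirds gives B# – D## – F# – A# – C##, so B# is the root — B# dominant ninth flat five.

B#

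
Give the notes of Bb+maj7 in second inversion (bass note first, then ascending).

F♯ A B♭ D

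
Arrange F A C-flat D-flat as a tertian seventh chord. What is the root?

Stacking in thirds gives D-flat – F – A – C-flat, so D-flat is the root — D-flat augmented seventh.

D-flat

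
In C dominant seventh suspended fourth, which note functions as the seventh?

Bb

C dominant seventh suspended fourth is built on C; its 7th is a minor 7th above the root.
A seventh above C uses the letter B, and the minor 7th above C is Bb.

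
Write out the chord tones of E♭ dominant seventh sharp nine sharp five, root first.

E♭ dominant seventh sharp nine sharp five: dominant seventh sharp nine sharp five on E-flat.
- root: E-flat
- major 3rd: G
- augmented 5th: B
- minor 7th: D-flat
- augmented 9th: F-sharp

E-flat  G  B  D-flat  F-sharp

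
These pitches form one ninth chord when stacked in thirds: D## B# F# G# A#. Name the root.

G#

Arranged so that each adjacent pair is a third by letter name: G# – B# – D## – F# – A#.
The bottom of that stack, G#, is the root (this is G# dominant ninth sharp five).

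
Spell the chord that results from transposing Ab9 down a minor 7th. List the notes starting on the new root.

Bb D F Ab C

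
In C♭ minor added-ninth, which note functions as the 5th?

G-flat

Root of C♭ minor added-ninth = C-flat. The 5th is a perfect 5th: C-flat up a perfect 5th → G-flat.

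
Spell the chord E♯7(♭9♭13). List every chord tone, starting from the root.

E♯7(♭9♭13) is a dominant seventh flat nine flat thirteen built on E#.
root → E#
3rd (major 3rd) → G##
5th (perfect 5th) → B#
7th (minor 7th) → D#
9th (minor 9th) → F#
13th (minor 13th) → C#

E#, G##, B#, D#, F#, C#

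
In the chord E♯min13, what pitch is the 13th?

C##

Root of E♯min13 = E#. The 13th is a major 13th: E# up a major 13th → C##.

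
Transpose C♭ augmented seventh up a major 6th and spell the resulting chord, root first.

Ab, C, E, Gb

A major 6th up from Cb is Ab, so the new chord is Ab augmented seventh.
Ab — root
C — major 3rd
E — augmented 5th
Gb — minor 7th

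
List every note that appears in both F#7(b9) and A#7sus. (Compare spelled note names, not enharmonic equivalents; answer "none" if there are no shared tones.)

A#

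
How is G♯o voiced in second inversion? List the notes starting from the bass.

In root position, G♯o is G#–B–D.
Second inversion puts the fifth (D) in the bass.

D, G#, B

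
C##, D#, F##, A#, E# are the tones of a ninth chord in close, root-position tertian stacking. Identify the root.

Arranged so that each adjacent pair is a third by letter name: D# – F## – A# – C## – E#.
The bottom of that stack, D#, is the root (this is D# major ninth).

D#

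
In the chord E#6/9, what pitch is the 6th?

C𝄪

E#6/9 is built on E♯; its 6th is a major 6th above the root.
A sixth above E uses the letter C, and the major 6th above E♯ is C𝄪.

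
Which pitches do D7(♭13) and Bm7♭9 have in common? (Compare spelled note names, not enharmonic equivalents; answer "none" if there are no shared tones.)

D  F#  A  C

D7(♭13): D F# A C Bb
Bm7♭9: B D F# A C
Common to both → D, F#, A, C.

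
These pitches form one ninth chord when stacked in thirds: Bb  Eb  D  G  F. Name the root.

Stacking in thirds gives Eb – G – Bb – D – F, so Eb is the root — Eb major ninth.

Eb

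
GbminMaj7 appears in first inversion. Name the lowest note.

Bbb

GbminMaj7 = Gb–Bbb–Db–F. First inversion → third in the bass = Bbb.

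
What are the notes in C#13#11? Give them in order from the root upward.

Root C#, quality dominant thirteenth sharp eleven:
Root: C#
Major 3rd (3rd): E#
Perfect 5th (5th): G#
Minor 7th (7th): B
Major 9th (9th): D#
Augmented 11th (11th): F##
Major 13th (13th): A#

C#, E#, G#, B, D#, F##, A#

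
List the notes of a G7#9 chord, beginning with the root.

Root G, quality dominant seventh sharp nine:
root → G
3rd (major 3rd) → B
5th (perfect 5th) → D
7th (minor 7th) → F
9th (augmented 9th) → A#

G, B, D, F, A#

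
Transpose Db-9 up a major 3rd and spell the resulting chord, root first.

Db up a major 3rd → F. New chord: F minor ninth.
root → F
3rd (minor 3rd) → Ab
5th (perfect 5th) → C
7th (minor 7th) → Eb
9th (major 9th) → G

F Ab C Eb G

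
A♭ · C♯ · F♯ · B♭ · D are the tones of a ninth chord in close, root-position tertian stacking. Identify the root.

B♭

Arranged so that each adjacent pair is a third by letter name: B♭ – D – F♯ – A♭ – C♯.
The bottom of that stack, B♭, is the root (this is B♭ dominant seventh sharp nine sharp five).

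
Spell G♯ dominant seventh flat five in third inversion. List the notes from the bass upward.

G♯ dominant seventh flat five = G#–B#–D–F#; third inversion → seventh (F#) lowest.

F#  G#  B#  D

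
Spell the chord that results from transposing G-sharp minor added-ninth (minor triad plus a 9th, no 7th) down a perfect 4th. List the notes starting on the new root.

G♯ down a perfect 4th → D♯. New chord: D♯ minor added-ninth.
Root: D♯
Minor 3rd (3rd): F♯
Perfect 5th (5th): A♯
Major 9th (9th): E♯

D♯, F♯, A♯, E♯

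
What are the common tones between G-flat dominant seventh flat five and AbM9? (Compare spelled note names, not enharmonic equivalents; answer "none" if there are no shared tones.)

G-flat dominant seventh flat five: Gb Bb Dbb Fb
AbM9: Ab C Eb G Bb
Common to both → Bb.

Bb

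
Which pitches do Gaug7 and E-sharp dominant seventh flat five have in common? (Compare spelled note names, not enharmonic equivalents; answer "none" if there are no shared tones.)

Gaug7: G B D# F
E-sharp dominant seventh flat five: E# G## B D#
Common to both → B, D#.

B  D#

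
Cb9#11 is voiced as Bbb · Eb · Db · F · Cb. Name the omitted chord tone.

Gb

The full Cb9#11 chord is Cb, Eb, Gb, Bbb, Db, F.
Comparing with the voicing, the perfect 5th (5th) — Gb — is absent.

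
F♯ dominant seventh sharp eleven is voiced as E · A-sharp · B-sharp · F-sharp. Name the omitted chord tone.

C-sharp

The full F♯ dominant seventh sharp eleven chord is F-sharp, A-sharp, C-sharp, E, B-sharp.
Comparing with the voicing, the perfect 5th (5th) — C-sharp — is absent.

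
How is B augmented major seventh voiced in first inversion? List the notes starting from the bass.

D-sharp, F-double-sharp, A-sharp, B

B augmented major seventh = B–D-sharp–F-double-sharp–A-sharp; first inversion → third (D-sharp) lowest.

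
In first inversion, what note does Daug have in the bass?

Daug in root position is D–F#–A#.
First inversion places the third in the bass, which is F#.

F#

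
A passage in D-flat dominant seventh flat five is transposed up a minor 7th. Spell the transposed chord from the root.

A minor 7th up from D-flat is C-flat, so the new chord is C-flat dominant seventh flat five.
C-flat — root
E-flat — major 3rd
G-double-flat — diminished 5th
B-double-flat — minor 7th

C-flat, E-flat, G-double-flat, B-double-flat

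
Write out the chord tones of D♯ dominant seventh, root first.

D-sharp, F-double-sharp, A-sharp, C-sharp

D♯ dominant seventh is a dominant seventh built on D-sharp.
root → D-sharp
3rd (major 3rd) → F-double-sharp
5th (perfect 5th) → A-sharp
7th (minor 7th) → C-sharp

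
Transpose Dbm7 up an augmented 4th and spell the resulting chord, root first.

Db up an augmented 4th → G. New chord: G minor seventh.
Root: G
Minor 3rd (3rd): Bb
Perfect 5th (5th): D
Minor 7th (7th): F

G  Bb  D  F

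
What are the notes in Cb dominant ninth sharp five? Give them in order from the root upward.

C-flat  E-flat  G  B-double-flat  D-flat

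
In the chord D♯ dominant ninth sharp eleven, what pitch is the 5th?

Root of D♯ dominant ninth sharp eleven = D-sharp. The 5th is a perfect 5th: D-sharp up a perfect 5th → A-sharp.

A-sharp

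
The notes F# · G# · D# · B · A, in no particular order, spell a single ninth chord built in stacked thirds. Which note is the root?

Arranged so that each adjacent pair is a third by letter name: G# – B – D# – F# – A.
The bottom of that stack, G#, is the root (this is G# minor seventh flat nine).

G#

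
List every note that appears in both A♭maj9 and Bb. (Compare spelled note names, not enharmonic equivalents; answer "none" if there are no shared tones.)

Bb

A♭maj9 = Ab, C, Eb, G, Bb.
Bb = Bb, D, F.
Shared: Bb.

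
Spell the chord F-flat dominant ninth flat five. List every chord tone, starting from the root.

F-flat dominant ninth flat five is a dominant ninth flat five built on F-flat.
- root: F-flat
- major 3rd: A-flat
- diminished 5th: C-double-flat
- minor 7th: E-double-flat
- major 9th: G-flat

F-flat – A-flat – C-double-flat – E-double-flat – G-flat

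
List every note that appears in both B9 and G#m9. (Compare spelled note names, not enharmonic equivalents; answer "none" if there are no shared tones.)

B9: B D♯ F♯ A C♯
G#m9: G♯ B D♯ F♯ A♯
Common to both → B, D♯, F♯.

B, D♯, F♯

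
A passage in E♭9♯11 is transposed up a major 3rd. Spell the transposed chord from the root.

G  B  D  F  A  C♯

E♭ up a major 3rd → G. New chord: G dominant ninth sharp eleven.
- root: G
- major 3rd: B
- perfect 5th: D
- minor 7th: F
- major 9th: A
- augmented 11th: C♯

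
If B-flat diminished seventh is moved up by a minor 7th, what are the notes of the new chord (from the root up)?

Ab – Cb – Ebb – Gbb

A minor 7th up from Bb is Ab, so the new chord is Ab diminished seventh.
Root: Ab
Minor 3rd (3rd): Cb
Diminished 5th (5th): Ebb
Diminished 7th (7th): Gbb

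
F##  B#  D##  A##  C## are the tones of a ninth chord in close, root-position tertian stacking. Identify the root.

B#

Stacking in thirds gives B# – D## – F## – A## – C##, so B# is the root — B# major ninth.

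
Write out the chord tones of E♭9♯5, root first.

E♭9♯5: dominant ninth sharp five on Eb.
Root: Eb
Major 3rd (3rd): G
Augmented 5th (5th): B
Minor 7th (7th): Db
Major 9th (9th): F

Eb, G, B, Db, F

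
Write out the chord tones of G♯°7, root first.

G#, B, D, F

G♯°7: diminished seventh on G#.
root → G#
3rd (minor 3rd) → B
5th (diminished 5th) → D
7th (diminished 7th) → F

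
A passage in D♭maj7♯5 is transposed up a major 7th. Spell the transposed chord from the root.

Transposed root: Db → C (major 7th up). So we spell C augmented major seventh:
- root: C
- major 3rd: E
- augmented 5th: G#
- major 7th: B

C – E – G# – B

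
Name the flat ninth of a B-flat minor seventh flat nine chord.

C-flat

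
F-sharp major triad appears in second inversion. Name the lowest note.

F-sharp major triad = F-sharp–A-sharp–C-sharp. Second inversion → fifth in the bass = C-sharp.

C-sharp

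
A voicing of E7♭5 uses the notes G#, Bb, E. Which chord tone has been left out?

D

The full E7♭5 chord is E, G#, Bb, D.
Comparing with the voicing, the minor 7th (7th) — D — is absent.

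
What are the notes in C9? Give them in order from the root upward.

Root C, quality dominant ninth:
Root: C
Major 3rd (3rd): E
Perfect 5th (5th): G
Minor 7th (7th): B♭
Major 9th (9th): D

C – E – G – B♭ – D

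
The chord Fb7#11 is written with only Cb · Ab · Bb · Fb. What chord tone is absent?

Fb7#11 = Fb, Ab, Cb, Ebb, Bb. The voicing lacks the 7th (minor 7th), Ebb.

Ebb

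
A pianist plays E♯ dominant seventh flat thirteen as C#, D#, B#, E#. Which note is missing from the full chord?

G##

E♯ dominant seventh flat thirteen = E#, G##, B#, D#, C#. The voicing lacks the 3rd (major 3rd), G##.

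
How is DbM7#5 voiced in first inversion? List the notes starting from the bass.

F  A  C  Db

In root position, DbM7#5 is Db–F–A–C.
First inversion puts the third (F) in the bass.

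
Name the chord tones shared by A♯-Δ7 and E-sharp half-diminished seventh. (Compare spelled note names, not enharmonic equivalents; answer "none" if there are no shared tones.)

E♯

A♯-Δ7: A♯ C♯ E♯ G𝄪
E-sharp half-diminished seventh: E♯ G♯ B D♯
Common to both → E♯.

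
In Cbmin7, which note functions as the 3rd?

Cbmin7 is built on C♭; its 3rd is a minor 3rd above the root.
A third above C uses the letter E, and the minor 3rd above C♭ is E𝄫.

E𝄫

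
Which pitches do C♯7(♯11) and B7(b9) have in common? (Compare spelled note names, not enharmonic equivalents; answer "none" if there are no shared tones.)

C♯7(♯11): C♯ E♯ G♯ B F𝄪
B7(b9): B D♯ F♯ A C
Common to both → B.

B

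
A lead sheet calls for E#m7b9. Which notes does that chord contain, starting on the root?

E#m7b9 is a minor seventh flat nine built on E#.
- root: E#
- minor 3rd: G#
- perfect 5th: B#
- minor 7th: D#
- minor 9th: F#

E# G# B# D# F#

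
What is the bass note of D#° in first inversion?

F#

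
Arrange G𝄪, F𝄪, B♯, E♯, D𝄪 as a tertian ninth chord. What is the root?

Stacking in thirds gives E♯ – G𝄪 – B♯ – D𝄪 – F𝄪, so E♯ is the root — E♯ major ninth.

E♯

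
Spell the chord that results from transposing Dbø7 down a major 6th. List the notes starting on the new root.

Db down a major 6th → Fb. New chord: Fb half-diminished seventh.
Root: Fb
Minor 3rd (3rd): Abb
Diminished 5th (5th): Cbb
Minor 7th (7th): Ebb

Fb  Abb  Cbb  Ebb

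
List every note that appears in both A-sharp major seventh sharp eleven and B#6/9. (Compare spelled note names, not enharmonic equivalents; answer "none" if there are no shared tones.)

C𝄪  G𝄪  D𝄪

A-sharp major seventh sharp eleven = A♯, C𝄪, E♯, G𝄪, D𝄪.
B#6/9 = B♯, D𝄪, F𝄪, G𝄪, C𝄪.
Shared: C𝄪, G𝄪, D𝄪.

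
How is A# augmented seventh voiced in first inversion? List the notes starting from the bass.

A# augmented seventh = A#–C##–E##–G#; first inversion → third (C##) lowest.

C##, E##, G#, A#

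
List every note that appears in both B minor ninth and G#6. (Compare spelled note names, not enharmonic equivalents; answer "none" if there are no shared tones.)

B minor ninth = B, D, F♯, A, C♯.
G#6 = G♯, B♯, D♯, E♯.
Shared: none.

none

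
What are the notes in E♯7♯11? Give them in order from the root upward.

E#  G##  B#  D#  A##

E♯7♯11: dominant seventh sharp eleven on E#.
root → E#
3rd (major 3rd) → G##
5th (perfect 5th) → B#
7th (minor 7th) → D#
11th (augmented 11th) → A##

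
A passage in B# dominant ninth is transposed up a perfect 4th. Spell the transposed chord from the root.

E#, G##, B#, D#, F##

Transposed root: B# → E# (perfect 4th up). So we spell E# dominant ninth:
root → E#
3rd (major 3rd) → G##
5th (perfect 5th) → B#
7th (minor 7th) → D#
9th (major 9th) → F##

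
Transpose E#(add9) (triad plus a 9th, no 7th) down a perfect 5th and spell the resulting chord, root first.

Transposed root: E# → A# (perfect 5th down). So we spell A# added-ninth:
root → A#
3rd (major 3rd) → C##
5th (perfect 5th) → E#
9th (major 9th) → B#

A#, C##, E#, B#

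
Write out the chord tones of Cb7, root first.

C♭, E♭, G♭, B𝄫

Cb7 is a dominant seventh built on C♭.
root → C♭
3rd (major 3rd) → E♭
5th (perfect 5th) → G♭
7th (minor 7th) → B𝄫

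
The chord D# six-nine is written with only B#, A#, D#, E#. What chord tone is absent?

F##

The full D# six-nine chord is D#, F##, A#, B#, E#.
Comparing with the voicing, the major 3rd (3rd) — F## — is absent.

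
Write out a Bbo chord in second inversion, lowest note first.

Bbo = B♭–D♭–F♭; second inversion → fifth (F♭) lowest.

F♭, B♭, D♭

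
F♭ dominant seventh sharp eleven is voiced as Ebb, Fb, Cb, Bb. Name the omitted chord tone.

Ab

The full F♭ dominant seventh sharp eleven chord is Fb, Ab, Cb, Ebb, Bb.
Comparing with the voicing, the major 3rd (3rd) — Ab — is absent.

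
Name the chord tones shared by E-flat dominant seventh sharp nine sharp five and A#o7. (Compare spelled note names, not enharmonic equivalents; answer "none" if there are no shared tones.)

G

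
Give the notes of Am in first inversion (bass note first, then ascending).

C, E, A

In root position, Am is A–C–E.
First inversion puts the third (C) in the bass.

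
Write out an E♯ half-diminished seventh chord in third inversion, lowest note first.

D-sharp E-sharp G-sharp B

In root position, E♯ half-diminished seventh is E-sharp–G-sharp–B–D-sharp.
Third inversion puts the seventh (D-sharp) in the bass.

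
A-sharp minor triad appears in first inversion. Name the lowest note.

C#

A-sharp minor triad in root position is A#–C#–E#.
First inversion places the third in the bass, which is C#.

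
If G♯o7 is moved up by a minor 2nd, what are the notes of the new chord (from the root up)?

A, C, E♭, G♭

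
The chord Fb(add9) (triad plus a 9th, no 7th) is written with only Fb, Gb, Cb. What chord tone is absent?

Fb(add9) = Fb, Ab, Cb, Gb. The voicing lacks the 3rd (major 3rd), Ab.

Ab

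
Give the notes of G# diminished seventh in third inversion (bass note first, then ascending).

F  G-sharp  B  D

In root position, G# diminished seventh is G-sharp–B–D–F.
Third inversion puts the seventh (F) in the bass.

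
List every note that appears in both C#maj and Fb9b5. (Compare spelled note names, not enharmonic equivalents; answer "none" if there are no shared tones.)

C#maj = C#, E#, G#.
Fb9b5 = Fb, Ab, Cbb, Ebb, Gb.
Shared: none.

none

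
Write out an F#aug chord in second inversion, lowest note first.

In root position, F#aug is F#–A#–C##.
Second inversion puts the fifth (C##) in the bass.

C## – F# – A#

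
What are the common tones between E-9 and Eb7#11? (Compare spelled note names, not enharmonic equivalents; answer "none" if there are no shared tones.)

E-9 = E, G, B, D, F#.
Eb7#11 = Eb, G, Bb, Db, A.
Shared: G.

G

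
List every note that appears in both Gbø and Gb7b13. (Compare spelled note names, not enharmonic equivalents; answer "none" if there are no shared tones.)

G♭  F♭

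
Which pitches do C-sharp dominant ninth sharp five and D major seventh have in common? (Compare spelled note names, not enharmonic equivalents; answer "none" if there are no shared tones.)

C-sharp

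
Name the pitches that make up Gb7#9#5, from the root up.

Gb Bb D Fb A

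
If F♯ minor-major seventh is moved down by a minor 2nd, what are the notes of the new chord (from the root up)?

Transposed root: F-sharp → E-sharp (minor 2nd down). So we spell E-sharp minor-major seventh:
root → E-sharp
3rd (minor 3rd) → G-sharp
5th (perfect 5th) → B-sharp
7th (major 7th) → D-double-sharp

E-sharp G-sharp B-sharp D-double-sharp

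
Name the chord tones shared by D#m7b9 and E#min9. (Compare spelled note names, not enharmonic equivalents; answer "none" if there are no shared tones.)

D#

D#m7b9 = D#, F#, A#, C#, E.
E#min9 = E#, G#, B#, D#, F##.
Shared: D#.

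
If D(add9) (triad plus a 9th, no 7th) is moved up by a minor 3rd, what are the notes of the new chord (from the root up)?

F, A, C, G

Transposed root: D → F (minor 3rd up). So we spell F added-ninth:
root → F
3rd (major 3rd) → A
5th (perfect 5th) → C
9th (major 9th) → G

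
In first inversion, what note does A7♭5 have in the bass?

C#

A7♭5 in root position is A–C#–Eb–G.
First inversion places the third in the bass, which is C#.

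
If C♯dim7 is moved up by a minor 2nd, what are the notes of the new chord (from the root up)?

D, F, Ab, Cb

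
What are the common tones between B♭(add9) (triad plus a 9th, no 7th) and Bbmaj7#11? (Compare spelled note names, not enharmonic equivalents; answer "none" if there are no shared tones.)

B♭(add9) = Bb, D, F, C.
Bbmaj7#11 = Bb, D, F, A, E.
Shared: Bb, D, F.

Bb, D, F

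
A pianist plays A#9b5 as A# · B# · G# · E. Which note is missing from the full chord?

A#9b5 = A#, C##, E, G#, B#. The voicing lacks the 3rd (major 3rd), C##.

C##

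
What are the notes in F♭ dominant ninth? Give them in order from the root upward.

F♭ dominant ninth is a dominant ninth built on F-flat.
F-flat — root
A-flat — major 3rd
C-flat — perfect 5th
E-double-flat — minor 7th
G-flat — major 9th

F-flat A-flat C-flat E-double-flat G-flat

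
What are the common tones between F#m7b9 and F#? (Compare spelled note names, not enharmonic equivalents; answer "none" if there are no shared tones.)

F#m7b9: F# A C# E G
F#: F# A# C#
Common to both → F#, C#.

F#, C#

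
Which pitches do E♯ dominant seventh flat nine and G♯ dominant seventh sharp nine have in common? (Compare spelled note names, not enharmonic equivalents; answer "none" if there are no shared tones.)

E♯ dominant seventh flat nine = E-sharp, G-double-sharp, B-sharp, D-sharp, F-sharp.
G♯ dominant seventh sharp nine = G-sharp, B-sharp, D-sharp, F-sharp, A-double-sharp.
Shared: B-sharp, D-sharp, F-sharp.

B-sharp, D-sharp, F-sharp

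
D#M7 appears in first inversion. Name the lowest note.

D#M7 = D#–F##–A#–C##. First inversion → third in the bass = F##.

F##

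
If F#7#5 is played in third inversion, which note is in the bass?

F#7#5 = F#–A#–C##–E. Third inversion → seventh in the bass = E.

E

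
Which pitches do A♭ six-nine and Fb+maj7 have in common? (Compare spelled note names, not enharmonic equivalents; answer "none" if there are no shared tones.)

A♭ six-nine = Ab, C, Eb, F, Bb.
Fb+maj7 = Fb, Ab, C, Eb.
Shared: Ab, C, Eb.

Ab  C  Eb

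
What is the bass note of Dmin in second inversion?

A

Dmin in root position is D–F–A.
Second inversion places the fifth in the bass, which is A.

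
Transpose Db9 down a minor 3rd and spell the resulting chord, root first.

Bb D F Ab C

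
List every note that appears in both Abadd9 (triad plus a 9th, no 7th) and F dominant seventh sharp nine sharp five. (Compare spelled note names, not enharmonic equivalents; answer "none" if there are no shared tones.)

Abadd9 = A♭, C, E♭, B♭.
F dominant seventh sharp nine sharp five = F, A, C♯, E♭, G♯.
Shared: E♭.

E♭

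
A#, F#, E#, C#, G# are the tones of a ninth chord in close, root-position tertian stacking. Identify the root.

F#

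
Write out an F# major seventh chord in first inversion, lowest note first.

F# major seventh = F#–A#–C#–E#; first inversion → third (A#) lowest.

A#, C#, E#, F#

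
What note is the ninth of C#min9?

D#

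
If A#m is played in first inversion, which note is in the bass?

A#m = A#–C#–E#. First inversion → third in the bass = C#.

C#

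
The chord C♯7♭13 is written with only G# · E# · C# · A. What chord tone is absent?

B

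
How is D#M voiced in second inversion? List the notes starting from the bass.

A# D# F##

In root position, D#M is D#–F##–A#.
Second inversion puts the fifth (A#) in the bass.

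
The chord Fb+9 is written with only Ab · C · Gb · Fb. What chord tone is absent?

Ebb

Fb+9 = Fb, Ab, C, Ebb, Gb. The voicing lacks the 7th (minor 7th), Ebb.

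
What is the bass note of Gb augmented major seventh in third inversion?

Gb augmented major seventh in root position is G-flat–B-flat–D–F.
Third inversion places the seventh in the bass, which is F.

F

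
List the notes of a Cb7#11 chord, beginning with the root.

C♭ E♭ G♭ B𝄫 F

Cb7#11: dominant seventh sharp eleven on C♭.
root → C♭
3rd (major 3rd) → E♭
5th (perfect 5th) → G♭
7th (minor 7th) → B𝄫
11th (augmented 11th) → F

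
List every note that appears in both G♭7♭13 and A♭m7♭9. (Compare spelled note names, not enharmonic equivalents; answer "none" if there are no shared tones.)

Gb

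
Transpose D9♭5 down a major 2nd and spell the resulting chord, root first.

A major 2nd down from D is C, so the new chord is C dominant ninth flat five.
Root: C
Major 3rd (3rd): E
Diminished 5th (5th): G♭
Minor 7th (7th): B♭
Major 9th (9th): D

C E G♭ B♭ D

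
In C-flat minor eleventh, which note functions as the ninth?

Root of C-flat minor eleventh = C-flat. The 9th is a major 9th: C-flat up a major 9th → D-flat.

D-flat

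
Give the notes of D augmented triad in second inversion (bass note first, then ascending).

D augmented triad = D–F-sharp–A-sharp; second inversion → fifth (A-sharp) lowest.

A-sharp, D, F-sharp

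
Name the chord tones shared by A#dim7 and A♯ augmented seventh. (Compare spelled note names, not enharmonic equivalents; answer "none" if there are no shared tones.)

A#dim7: A# C# E G
A♯ augmented seventh: A# C## E## G#
Common to both → A#.

A#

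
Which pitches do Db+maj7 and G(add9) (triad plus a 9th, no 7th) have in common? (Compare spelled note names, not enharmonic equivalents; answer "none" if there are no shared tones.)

A

Db+maj7 = D♭, F, A, C.
G(add9) = G, B, D, A.
Shared: A.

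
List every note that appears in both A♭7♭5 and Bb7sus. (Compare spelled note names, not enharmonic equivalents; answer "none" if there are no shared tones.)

A♭

A♭7♭5: A♭ C E𝄫 G♭
Bb7sus: B♭ E♭ F A♭
Common to both → A♭.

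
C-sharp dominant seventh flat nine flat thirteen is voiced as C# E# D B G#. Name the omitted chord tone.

A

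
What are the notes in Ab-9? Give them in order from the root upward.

Ab  Cb  Eb  Gb  Bb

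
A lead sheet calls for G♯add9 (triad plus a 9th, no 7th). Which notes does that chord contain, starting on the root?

G# – B# – D# – A#

G♯add9 is an added-ninth built on G#.
Root: G#
Major 3rd (3rd): B#
Perfect 5th (5th): D#
Major 9th (9th): A#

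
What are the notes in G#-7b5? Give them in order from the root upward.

G#, B, D, F#

Root G#, quality half-diminished seventh:
G# — root
B — minor 3rd
D — diminished 5th
F# — minor 7th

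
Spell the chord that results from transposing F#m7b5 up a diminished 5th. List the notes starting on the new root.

C, Eb, Gb, Bb

Transposed root: F# → C (diminished 5th up). So we spell C half-diminished seventh:
- root: C
- minor 3rd: Eb
- diminished 5th: Gb
- minor 7th: Bb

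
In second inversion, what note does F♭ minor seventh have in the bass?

Cb

F♭ minor seventh in root position is Fb–Abb–Cb–Ebb.
Second inversion places the fifth in the bass, which is Cb.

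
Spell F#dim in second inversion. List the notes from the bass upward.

C F♯ A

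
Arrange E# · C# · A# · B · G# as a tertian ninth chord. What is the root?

A#

Arranged so that each adjacent pair is a third by letter name: A# – C# – E# – G# – B.
The bottom of that stack, A#, is the root (this is A# minor seventh flat nine).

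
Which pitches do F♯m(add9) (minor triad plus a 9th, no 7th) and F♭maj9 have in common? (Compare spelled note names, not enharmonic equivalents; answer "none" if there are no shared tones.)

none

F♯m(add9) = F♯, A, C♯, G♯.
F♭maj9 = F♭, A♭, C♭, E♭, G♭.
Shared: none.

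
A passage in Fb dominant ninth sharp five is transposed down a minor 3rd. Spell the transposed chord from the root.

A minor 3rd down from Fb is Db, so the new chord is Db dominant ninth sharp five.
Db — root
F — major 3rd
A — augmented 5th
Cb — minor 7th
Eb — major 9th

Db, F, A, Cb, Eb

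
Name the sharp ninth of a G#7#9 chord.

A𝄪

Root of G#7#9 = G♯. The 9th is an augmented 9th: G♯ up an augmented 9th → A𝄪.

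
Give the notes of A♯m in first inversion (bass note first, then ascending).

C#  E#  A#

A♯m = A#–C#–E#; first inversion → third (C#) lowest.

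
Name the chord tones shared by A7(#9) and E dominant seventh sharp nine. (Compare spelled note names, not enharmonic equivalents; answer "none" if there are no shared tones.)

E

A7(#9) = A, C♯, E, G, B♯.
E dominant seventh sharp nine = E, G♯, B, D, F𝄪.
Shared: E.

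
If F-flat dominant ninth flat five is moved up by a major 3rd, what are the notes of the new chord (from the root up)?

A-flat  C  E-double-flat  G-flat  B-flat

Transposed root: F-flat → A-flat (major 3rd up). So we spell A-flat dominant ninth flat five:
Root: A-flat
Major 3rd (3rd): C
Diminished 5th (5th): E-double-flat
Minor 7th (7th): G-flat
Major 9th (9th): B-flat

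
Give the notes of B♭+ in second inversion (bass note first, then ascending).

F# – Bb – D

In root position, B♭+ is Bb–D–F#.
Second inversion puts the fifth (F#) in the bass.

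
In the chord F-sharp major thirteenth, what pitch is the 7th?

E♯

Root of F-sharp major thirteenth = F♯. The 7th is a major 7th: F♯ up a major 7th → E♯.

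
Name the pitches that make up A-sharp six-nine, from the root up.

A-sharp six-nine: six-nine on A♯.
A♯ — root
C𝄪 — major 3rd
E♯ — perfect 5th
F𝄪 — major 6th
B♯ — major 9th

A♯  C𝄪  E♯  F𝄪  B♯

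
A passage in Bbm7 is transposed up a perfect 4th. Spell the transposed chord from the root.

Transposed root: Bb → Eb (perfect 4th up). So we spell Eb minor seventh:
- root: Eb
- minor 3rd: Gb
- perfect 5th: Bb
- minor 7th: Db

Eb – Gb – Bb – Db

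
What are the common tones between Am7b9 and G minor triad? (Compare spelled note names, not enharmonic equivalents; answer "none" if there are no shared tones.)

Am7b9 = A, C, E, G, Bb.
G minor triad = G, Bb, D.
Shared: G, Bb.

G, Bb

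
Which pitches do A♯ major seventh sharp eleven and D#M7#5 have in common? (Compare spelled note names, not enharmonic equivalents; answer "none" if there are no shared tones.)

A♯ major seventh sharp eleven: A# C## E# G## D##
D#M7#5: D# F## A## C##
Common to both → C##.

C##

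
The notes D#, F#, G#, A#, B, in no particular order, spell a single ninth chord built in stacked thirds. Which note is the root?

G#

Arranged so that each adjacent pair is a third by letter name: G# – B – D# – F# – A#.
The bottom of that stack, G#, is the root (this is G# minor ninth).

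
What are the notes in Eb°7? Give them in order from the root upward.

Eb°7 is a diminished seventh built on Eb.
- root: Eb
- minor 3rd: Gb
- diminished 5th: Bbb
- diminished 7th: Dbb

Eb Gb Bbb Dbb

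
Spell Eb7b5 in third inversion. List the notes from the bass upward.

Db – Eb – G – Bbb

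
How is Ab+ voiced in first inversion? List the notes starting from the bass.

C  E  Ab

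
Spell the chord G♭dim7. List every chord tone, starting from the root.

Gb, Bbb, Dbb, Fbb

G♭dim7 is a diminished seventh built on Gb.
Root: Gb
Minor 3rd (3rd): Bbb
Diminished 5th (5th): Dbb
Diminished 7th (7th): Fbb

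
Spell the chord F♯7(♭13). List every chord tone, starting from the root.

F# – A# – C# – E – D

Root F#, quality dominant seventh flat thirteen:
F# — root
A# — major 3rd
C# — perfect 5th
E — minor 7th
D — minor 13th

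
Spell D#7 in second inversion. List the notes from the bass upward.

A# C# D# F##

In root position, D#7 is D#–F##–A#–C#.
Second inversion puts the fifth (A#) in the bass.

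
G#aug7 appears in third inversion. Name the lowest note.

F#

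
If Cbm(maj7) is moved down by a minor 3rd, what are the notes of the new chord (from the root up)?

Ab  Cb  Eb  G

A minor 3rd down from Cb is Ab, so the new chord is Ab minor-major seventh.
Ab — root
Cb — minor 3rd
Eb — perfect 5th
G — major 7th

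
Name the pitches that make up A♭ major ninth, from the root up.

A♭ major ninth is a major ninth built on A-flat.
root → A-flat
3rd (major 3rd) → C
5th (perfect 5th) → E-flat
7th (major 7th) → G
9th (major 9th) → B-flat

A-flat C E-flat G B-flat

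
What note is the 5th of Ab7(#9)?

Root of Ab7(#9) = Ab. The 5th is a perfect 5th: Ab up a perfect 5th → Eb.

Eb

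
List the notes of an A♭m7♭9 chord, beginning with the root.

A♭m7♭9 is a minor seventh flat nine built on Ab.
Ab — root
Cb — minor 3rd
Eb — perfect 5th
Gb — minor 7th
Bbb — minor 9th

Ab  Cb  Eb  Gb  Bbb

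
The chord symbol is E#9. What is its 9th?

E#9 is built on E#; its 9th is a major 9th above the root.
A second above E uses the letter F, and the major 9th above E# is F##.

F##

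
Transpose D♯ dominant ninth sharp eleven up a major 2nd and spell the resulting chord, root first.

E#, G##, B#, D#, F##, A##

D# up a major 2nd → E#. New chord: E# dominant ninth sharp eleven.
root → E#
3rd (major 3rd) → G##
5th (perfect 5th) → B#
7th (minor 7th) → D#
9th (major 9th) → F##
11th (augmented 11th) → A##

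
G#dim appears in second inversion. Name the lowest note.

G#dim = G#–B–D. Second inversion → fifth in the bass = D.

D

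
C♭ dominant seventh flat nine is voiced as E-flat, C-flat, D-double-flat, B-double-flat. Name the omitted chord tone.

G-flat

The full C♭ dominant seventh flat nine chord is C-flat, E-flat, G-flat, B-double-flat, D-double-flat.
Comparing with the voicing, the perfect 5th (5th) — G-flat — is absent.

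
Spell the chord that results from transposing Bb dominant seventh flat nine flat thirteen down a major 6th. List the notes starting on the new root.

Db, F, Ab, Cb, Ebb, Bbb

Transposed root: Bb → Db (major 6th down). So we spell Db dominant seventh flat nine flat thirteen:
- root: Db
- major 3rd: F
- perfect 5th: Ab
- minor 7th: Cb
- minor 9th: Ebb
- minor 13th: Bbb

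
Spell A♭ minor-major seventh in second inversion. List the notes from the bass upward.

Eb, G, Ab, Cb

A♭ minor-major seventh = Ab–Cb–Eb–G; second inversion → fifth (Eb) lowest.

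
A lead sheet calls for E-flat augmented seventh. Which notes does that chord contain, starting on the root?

E-flat, G, B, D-flat

Root E-flat, quality augmented seventh:
E-flat — root
G — major 3rd
B — augmented 5th
D-flat — minor 7th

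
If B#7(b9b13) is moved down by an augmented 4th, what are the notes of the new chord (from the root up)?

Transposed root: B# → F# (augmented 4th down). So we spell F# dominant seventh flat nine flat thirteen:
- root: F#
- major 3rd: A#
- perfect 5th: C#
- minor 7th: E
- minor 9th: G
- minor 13th: D

F# – A# – C# – E – G – D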